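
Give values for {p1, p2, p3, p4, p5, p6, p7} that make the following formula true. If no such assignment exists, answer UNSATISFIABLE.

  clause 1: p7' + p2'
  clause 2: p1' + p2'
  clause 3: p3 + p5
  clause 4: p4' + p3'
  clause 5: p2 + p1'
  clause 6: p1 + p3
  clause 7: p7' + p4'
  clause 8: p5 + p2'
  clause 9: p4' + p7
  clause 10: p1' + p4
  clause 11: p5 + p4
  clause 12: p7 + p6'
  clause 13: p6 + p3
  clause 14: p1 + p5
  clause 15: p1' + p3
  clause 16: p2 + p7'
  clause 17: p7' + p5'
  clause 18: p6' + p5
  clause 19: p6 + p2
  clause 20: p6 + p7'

p1=0, p2=1, p3=1, p4=0, p5=1, p6=0, p7=0

Suppose p7 = 0.
(p4') alone gives p4 = 0.
(p1') alone gives p1 = 0.
(p3) alone gives p3 = 1.
(p5) alone gives p5 = 1.
(p6') alone gives p6 = 0.
(p2) alone gives p2 = 1.
Every clause now holds.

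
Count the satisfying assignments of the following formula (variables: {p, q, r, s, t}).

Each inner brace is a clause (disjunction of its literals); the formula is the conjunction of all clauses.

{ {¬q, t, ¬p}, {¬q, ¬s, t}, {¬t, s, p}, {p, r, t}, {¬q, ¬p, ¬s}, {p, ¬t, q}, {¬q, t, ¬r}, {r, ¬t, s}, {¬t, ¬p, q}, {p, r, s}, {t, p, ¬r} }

7

There are 2^5 = 32 truth assignments over (p, q, r, s, t).
Split on r. With r = True, the clauses containing r are satisfied and ¬r drops from the rest; 4 of the 2^4 = 16 assignments to the other variables satisfy what remains.
With r = False, by the same count on the reduced clause set, 3 assignments work.
(One model: p=F, q=T, r=F, s=T, t=T.)
Total: 4 + 3 = 7.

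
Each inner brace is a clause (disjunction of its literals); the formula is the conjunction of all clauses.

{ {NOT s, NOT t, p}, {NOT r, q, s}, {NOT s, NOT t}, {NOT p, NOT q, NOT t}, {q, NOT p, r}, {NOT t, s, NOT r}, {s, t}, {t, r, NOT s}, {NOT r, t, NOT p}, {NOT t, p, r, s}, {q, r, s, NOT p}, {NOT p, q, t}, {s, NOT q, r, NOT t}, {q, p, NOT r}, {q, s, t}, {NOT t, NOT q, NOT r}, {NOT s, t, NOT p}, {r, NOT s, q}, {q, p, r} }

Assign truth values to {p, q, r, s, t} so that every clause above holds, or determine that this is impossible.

p: false; q: true; r: true; s: true; t: false

Branch on s: set s = true.
Unit clause (NOT t) forces t = false.
Unit clause (r) forces r = true.
Unit clause (NOT p) forces p = false.
Unit clause (q) forces q = true.
Every clause now holds.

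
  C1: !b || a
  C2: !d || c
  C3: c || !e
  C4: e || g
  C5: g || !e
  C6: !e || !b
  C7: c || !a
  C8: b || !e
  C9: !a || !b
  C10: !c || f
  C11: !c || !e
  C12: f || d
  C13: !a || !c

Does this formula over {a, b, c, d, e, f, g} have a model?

Branch on b: set b = false.
The clause (!e) is unit, so e = false.
The clause (g) is unit, so g = true.
Branch on d: set d = true.
The clause (c) is unit, so c = true.
The clause (f) is unit, so f = true.
The clause (!a) is unit, so a = false.
Every clause now holds.
A satisfying assignment: a: false; b: false; c: true; d: true; e: false; f: true; g: true.

Yes, satisfiable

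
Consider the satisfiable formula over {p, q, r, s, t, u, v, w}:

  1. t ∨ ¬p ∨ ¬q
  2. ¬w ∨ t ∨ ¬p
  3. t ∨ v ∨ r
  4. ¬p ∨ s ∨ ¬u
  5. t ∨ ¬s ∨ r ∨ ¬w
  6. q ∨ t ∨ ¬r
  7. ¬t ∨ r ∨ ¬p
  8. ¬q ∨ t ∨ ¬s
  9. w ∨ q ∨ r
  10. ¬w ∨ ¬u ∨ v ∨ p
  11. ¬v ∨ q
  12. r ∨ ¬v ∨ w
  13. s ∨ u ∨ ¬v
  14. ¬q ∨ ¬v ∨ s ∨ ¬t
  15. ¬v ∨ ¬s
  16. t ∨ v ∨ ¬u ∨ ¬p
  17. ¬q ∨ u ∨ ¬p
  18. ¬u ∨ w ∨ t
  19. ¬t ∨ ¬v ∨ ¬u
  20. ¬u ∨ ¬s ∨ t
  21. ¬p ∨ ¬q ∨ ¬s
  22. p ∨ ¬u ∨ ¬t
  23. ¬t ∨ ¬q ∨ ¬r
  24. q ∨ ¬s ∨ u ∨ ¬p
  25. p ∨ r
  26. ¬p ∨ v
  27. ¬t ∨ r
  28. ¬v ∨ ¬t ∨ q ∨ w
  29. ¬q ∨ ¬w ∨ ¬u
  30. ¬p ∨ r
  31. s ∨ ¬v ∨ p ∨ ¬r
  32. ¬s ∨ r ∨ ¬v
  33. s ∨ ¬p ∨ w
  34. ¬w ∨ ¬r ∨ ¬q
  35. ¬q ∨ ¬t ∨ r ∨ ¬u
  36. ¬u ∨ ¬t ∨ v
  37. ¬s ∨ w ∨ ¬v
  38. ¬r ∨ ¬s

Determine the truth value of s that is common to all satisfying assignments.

Suppose s = True.
From the singleton clause (¬v), v = False.
From the singleton clause (¬p), p = False.
From the singleton clause (r), r = True.
But (¬r) is also a unit clause — contradiction.
So every satisfying assignment has s = False.

False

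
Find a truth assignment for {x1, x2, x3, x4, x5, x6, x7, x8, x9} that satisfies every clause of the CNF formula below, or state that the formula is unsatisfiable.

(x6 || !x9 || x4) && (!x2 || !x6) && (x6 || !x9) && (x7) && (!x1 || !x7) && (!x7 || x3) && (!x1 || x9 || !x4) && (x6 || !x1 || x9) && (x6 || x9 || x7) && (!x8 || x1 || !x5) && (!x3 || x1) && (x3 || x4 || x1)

UNSATISFIABLE

The clause (x7) is unit, so x7 = true.
The clause (!x1) is unit, so x1 = false.
The clause (x3) is unit, so x3 = true.
That conflicts with the unit clause (!x3).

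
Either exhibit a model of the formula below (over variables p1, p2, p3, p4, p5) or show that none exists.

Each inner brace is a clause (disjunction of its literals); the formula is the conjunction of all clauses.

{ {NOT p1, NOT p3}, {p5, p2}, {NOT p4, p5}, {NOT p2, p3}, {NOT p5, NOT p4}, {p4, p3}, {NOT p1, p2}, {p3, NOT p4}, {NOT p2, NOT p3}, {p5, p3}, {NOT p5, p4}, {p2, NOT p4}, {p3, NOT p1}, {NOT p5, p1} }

UNSATISFIABLE

Try p1 = false.
Unit clause (NOT p5) forces p5 = false.
Unit clause (p2) forces p2 = true.
Unit clause (NOT p4) forces p4 = false.
Unit clause (p3) forces p3 = true.
Now (NOT p3) is unsatisfied and unit — conflict.
Backtrack on p1: now try p1 = true.
Unit clause (NOT p3) forces p3 = false.
Now (p3) is unsatisfied and unit — conflict.
Neither p1 = true nor p1 = false works.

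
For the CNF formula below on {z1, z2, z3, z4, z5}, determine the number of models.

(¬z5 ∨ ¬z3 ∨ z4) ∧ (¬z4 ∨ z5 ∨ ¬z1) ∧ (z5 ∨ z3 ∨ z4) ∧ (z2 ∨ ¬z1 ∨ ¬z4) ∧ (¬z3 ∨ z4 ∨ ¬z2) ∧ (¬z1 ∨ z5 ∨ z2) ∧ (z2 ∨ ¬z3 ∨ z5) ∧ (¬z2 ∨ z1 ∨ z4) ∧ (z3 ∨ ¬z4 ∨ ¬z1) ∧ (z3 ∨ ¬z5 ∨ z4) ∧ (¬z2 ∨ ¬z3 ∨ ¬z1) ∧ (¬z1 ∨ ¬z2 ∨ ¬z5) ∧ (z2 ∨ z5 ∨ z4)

7

There are 2^5 = 32 truth assignments over (z1, z2, z3, z4, z5).
Split on z1. With z1 = True, the clauses containing z1 are satisfied and ¬z1 drops from the rest; 0 of the 2^4 = 16 assignments to the other variables satisfy what remains.
With z1 = False, by the same count on the reduced clause set, 7 assignments work.
Total: 0 + 7 = 7.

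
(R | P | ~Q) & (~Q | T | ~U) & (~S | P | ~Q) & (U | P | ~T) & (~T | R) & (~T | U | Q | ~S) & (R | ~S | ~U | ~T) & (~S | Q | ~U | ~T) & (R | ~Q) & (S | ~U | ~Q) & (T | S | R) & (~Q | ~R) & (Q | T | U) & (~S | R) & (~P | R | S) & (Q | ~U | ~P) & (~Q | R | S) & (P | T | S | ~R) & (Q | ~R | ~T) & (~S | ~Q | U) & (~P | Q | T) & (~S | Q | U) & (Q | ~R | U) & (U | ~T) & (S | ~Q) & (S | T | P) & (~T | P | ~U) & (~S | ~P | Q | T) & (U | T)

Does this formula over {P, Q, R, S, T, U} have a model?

Yes, satisfiable

Try T = 0.
Unit clause (U) forces U = 1.
Unit clause (~Q) forces Q = 0.
Unit clause (~P) forces P = 0.
Unit clause (S) forces S = 1.
Unit clause (R) forces R = 1.
This assignment satisfies each clause.
A satisfying assignment: P ↦ 0,  Q ↦ 0,  R ↦ 1,  S ↦ 1,  T ↦ 0,  U ↦ 1.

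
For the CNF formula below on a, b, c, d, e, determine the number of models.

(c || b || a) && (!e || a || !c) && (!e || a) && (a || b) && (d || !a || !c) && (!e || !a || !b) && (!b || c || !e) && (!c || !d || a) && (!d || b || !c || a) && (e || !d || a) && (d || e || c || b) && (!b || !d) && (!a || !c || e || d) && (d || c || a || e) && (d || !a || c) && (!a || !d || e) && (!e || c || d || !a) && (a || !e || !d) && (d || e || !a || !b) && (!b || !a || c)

There are 2^5 = 32 truth assignments over (a, b, c, d, e).
Split on c. With c = true, the clauses containing c are satisfied and !c drops from the rest; 2 of the 2^4 = 16 assignments to the other variables satisfy what remains.
With c = false, by the same count on the reduced clause set, 1 assignment works.
(One model: a=F, b=T, c=T, d=F, e=F.)
Total: 2 + 1 = 3.

3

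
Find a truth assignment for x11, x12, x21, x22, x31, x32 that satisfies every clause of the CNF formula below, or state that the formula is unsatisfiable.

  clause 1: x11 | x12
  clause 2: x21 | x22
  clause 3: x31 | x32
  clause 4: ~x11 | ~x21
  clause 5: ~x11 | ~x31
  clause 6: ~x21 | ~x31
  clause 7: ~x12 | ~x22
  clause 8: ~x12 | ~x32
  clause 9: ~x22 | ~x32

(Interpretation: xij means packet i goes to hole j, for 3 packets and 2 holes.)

UNSATISFIABLE

Branch on x11: set x11 = 1.
The clause (~x21) is unit, so x21 = 0.
The clause (x22) is unit, so x22 = 1.
The clause (~x31) is unit, so x31 = 0.
The clause (x32) is unit, so x32 = 1.
That conflicts with the unit clause (~x32).
Undo x11 and try x11 = 0.
The clause (x12) is unit, so x12 = 1.
The clause (~x22) is unit, so x22 = 0.
The clause (x21) is unit, so x21 = 1.
The clause (~x31) is unit, so x31 = 0.
The clause (x32) is unit, so x32 = 1.
That conflicts with the unit clause (~x32).
Neither x11 = 1 nor x11 = 0 works.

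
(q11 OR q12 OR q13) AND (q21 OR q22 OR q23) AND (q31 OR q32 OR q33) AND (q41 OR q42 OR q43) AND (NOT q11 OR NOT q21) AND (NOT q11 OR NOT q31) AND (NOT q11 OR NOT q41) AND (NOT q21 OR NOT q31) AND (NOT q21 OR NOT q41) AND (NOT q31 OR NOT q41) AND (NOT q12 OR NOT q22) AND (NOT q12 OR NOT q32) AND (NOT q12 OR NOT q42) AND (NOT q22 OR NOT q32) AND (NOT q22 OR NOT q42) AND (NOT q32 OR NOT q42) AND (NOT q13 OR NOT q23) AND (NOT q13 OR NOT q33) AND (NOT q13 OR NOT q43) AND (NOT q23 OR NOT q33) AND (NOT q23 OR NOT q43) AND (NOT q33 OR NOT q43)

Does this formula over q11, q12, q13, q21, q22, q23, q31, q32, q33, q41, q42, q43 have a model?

Suppose q11 = false.
Suppose q12 = true.
From the singleton clause (NOT q22), q22 = false.
From the singleton clause (NOT q32), q32 = false.
From the singleton clause (NOT q42), q42 = false.
Suppose q21 = true.
From the singleton clause (NOT q31), q31 = false.
From the singleton clause (q33), q33 = true.
From the singleton clause (NOT q41), q41 = false.
From the singleton clause (q43), q43 = true.
But (NOT q43) is also a unit clause — contradiction.
That branch fails; take q21 = false instead.
From the singleton clause (q23), q23 = true.
From the singleton clause (NOT q13), q13 = false.
From the singleton clause (NOT q33), q33 = false.
From the singleton clause (q31), q31 = true.
From the singleton clause (NOT q41), q41 = false.
From the singleton clause (q43), q43 = true.
But (NOT q43) is also a unit clause — contradiction.
Both values of q21 lead to a conflict.
That branch fails; take q12 = false instead.
From the singleton clause (q13), q13 = true.
From the singleton clause (NOT q23), q23 = false.
From the singleton clause (NOT q33), q33 = false.
From the singleton clause (NOT q43), q43 = false.
Suppose q21 = true.
From the singleton clause (NOT q31), q31 = false.
From the singleton clause (q32), q32 = true.
From the singleton clause (NOT q41), q41 = false.
From the singleton clause (q42), q42 = true.
But (NOT q42) is also a unit clause — contradiction.
That branch fails; take q21 = false instead.
From the singleton clause (q22), q22 = true.
From the singleton clause (NOT q32), q32 = false.
From the singleton clause (q31), q31 = true.
From the singleton clause (NOT q41), q41 = false.
From the singleton clause (q42), q42 = true.
But (NOT q42) is also a unit clause — contradiction.
Both values of q21 lead to a conflict.
Both values of q12 lead to a conflict.
That branch fails; take q11 = true instead.
From the singleton clause (NOT q21), q21 = false.
From the singleton clause (NOT q31), q31 = false.
From the singleton clause (NOT q41), q41 = false.
Suppose q22 = true.
From the singleton clause (NOT q12), q12 = false.
From the singleton clause (NOT q32), q32 = false.
From the singleton clause (q33), q33 = true.
From the singleton clause (NOT q42), q42 = false.
From the singleton clause (q43), q43 = true.
But (NOT q43) is also a unit clause — contradiction.
That branch fails; take q22 = false instead.
From the singleton clause (q23), q23 = true.
From the singleton clause (NOT q13), q13 = false.
From the singleton clause (NOT q33), q33 = false.
From the singleton clause (q32), q32 = true.
From the singleton clause (NOT q12), q12 = false.
From the singleton clause (NOT q42), q42 = false.
From the singleton clause (q43), q43 = true.
But (NOT q43) is also a unit clause — contradiction.
Both values of q22 lead to a conflict.
Both values of q11 lead to a conflict.
No assignment satisfies every clause.

No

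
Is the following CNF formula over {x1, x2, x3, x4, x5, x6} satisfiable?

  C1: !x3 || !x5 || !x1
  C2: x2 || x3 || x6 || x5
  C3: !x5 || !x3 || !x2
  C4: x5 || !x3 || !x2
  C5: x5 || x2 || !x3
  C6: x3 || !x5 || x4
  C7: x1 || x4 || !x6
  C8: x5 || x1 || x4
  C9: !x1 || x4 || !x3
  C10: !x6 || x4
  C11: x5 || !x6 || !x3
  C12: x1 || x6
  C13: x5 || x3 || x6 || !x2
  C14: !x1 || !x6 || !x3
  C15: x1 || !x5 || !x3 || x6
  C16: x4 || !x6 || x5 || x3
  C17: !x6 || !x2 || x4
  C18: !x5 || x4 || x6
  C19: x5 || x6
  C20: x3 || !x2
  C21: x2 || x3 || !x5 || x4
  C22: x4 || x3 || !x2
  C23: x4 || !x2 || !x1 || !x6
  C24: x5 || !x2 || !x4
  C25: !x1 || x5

Case x6 = true:
From the singleton clause (x4), x4 = true.
Case x5 = true:
Case x3 = false:
From the singleton clause (!x2), x2 = false.
Every clause is now satisfied; x1 is unconstrained.
A satisfying assignment: x1 ↦ true, x2 ↦ false, x3 ↦ false, x4 ↦ true, x5 ↦ true, x6 ↦ true.

Yes, satisfiable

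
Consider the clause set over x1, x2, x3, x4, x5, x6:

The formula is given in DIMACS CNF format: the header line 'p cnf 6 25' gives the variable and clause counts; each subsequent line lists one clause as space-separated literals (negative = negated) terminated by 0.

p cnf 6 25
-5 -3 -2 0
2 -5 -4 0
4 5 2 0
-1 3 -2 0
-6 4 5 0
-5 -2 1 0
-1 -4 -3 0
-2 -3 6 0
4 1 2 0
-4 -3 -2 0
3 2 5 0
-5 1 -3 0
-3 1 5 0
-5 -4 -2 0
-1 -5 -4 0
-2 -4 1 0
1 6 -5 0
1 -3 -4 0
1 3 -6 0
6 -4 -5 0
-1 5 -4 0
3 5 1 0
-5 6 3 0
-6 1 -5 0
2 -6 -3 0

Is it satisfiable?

Suppose x5 = True.
Suppose x3 = True.
The clause (¬x2) is unit, so x2 = False.
The clause (¬x4) is unit, so x4 = False.
The clause (x1) is unit, so x1 = True.
The clause (¬x6) is unit, so x6 = False.
All clauses are satisfied.
A satisfying assignment: x1 ↦ True; x2 ↦ False; x3 ↦ True; x4 ↦ False; x5 ↦ True; x6 ↦ False.

Yes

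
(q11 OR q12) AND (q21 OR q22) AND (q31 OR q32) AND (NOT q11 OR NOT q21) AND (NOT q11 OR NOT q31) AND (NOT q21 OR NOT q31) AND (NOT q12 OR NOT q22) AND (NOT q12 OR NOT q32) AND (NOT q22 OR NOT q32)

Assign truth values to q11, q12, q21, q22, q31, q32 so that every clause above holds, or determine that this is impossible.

UNSATISFIABLE

Suppose q11 = true.
From the singleton clause (NOT q21), q21 = false.
From the singleton clause (q22), q22 = true.
From the singleton clause (NOT q31), q31 = false.
From the singleton clause (q32), q32 = true.
Now (NOT q32) is unsatisfied and unit — conflict.
That branch fails; take q11 = false instead.
From the singleton clause (q12), q12 = true.
From the singleton clause (NOT q22), q22 = false.
From the singleton clause (q21), q21 = true.
From the singleton clause (NOT q31), q31 = false.
From the singleton clause (q32), q32 = true.
Now (NOT q32) is unsatisfied and unit — conflict.
Both values of q11 lead to a conflict.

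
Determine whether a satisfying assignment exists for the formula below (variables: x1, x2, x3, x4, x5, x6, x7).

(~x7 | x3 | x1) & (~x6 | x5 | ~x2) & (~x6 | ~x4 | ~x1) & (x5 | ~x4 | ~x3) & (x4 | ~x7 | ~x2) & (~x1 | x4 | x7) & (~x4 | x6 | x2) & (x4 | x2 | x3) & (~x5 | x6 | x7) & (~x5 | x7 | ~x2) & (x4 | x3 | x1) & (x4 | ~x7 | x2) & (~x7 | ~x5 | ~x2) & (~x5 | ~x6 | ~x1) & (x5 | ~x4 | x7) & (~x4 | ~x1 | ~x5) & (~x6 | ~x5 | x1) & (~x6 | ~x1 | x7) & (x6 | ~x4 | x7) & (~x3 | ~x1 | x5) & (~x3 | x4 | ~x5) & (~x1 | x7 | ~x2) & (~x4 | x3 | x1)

Satisfiable

Branch on x7: set x7 = 0.
Branch on x1: set x1 = 0.
Branch on x5: set x5 = 0.
From the singleton clause (~x4), x4 = 0.
From the singleton clause (x3), x3 = 1.
Branch on x6: set x6 = 1.
From the singleton clause (~x2), x2 = 0.
Every clause now holds.
A satisfying assignment: x1 ↦ 0, x2 ↦ 0, x3 ↦ 1, x4 ↦ 0, x5 ↦ 0, x6 ↦ 1, x7 ↦ 0.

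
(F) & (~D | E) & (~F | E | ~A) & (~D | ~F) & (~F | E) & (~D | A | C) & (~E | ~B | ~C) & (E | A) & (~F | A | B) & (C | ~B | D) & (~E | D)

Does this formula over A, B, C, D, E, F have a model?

Unit clause (F) forces F = 1.
Unit clause (~D) forces D = 0.
Unit clause (E) forces E = 1.
That conflicts with the unit clause (~E).
No assignment satisfies every clause.

No, unsatisfiable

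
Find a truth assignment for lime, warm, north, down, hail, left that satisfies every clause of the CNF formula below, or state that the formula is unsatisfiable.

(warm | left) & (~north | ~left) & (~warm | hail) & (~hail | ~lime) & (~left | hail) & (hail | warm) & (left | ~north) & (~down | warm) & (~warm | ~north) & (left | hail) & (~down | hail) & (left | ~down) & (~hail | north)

UNSATISFIABLE

Branch on warm: set warm = 1.
The clause (hail) is unit, so hail = 1.
The clause (~lime) is unit, so lime = 0.
The clause (~north) is unit, so north = 0.
Now (north) is unsatisfied and unit — conflict.
Undo warm and try warm = 0.
The clause (left) is unit, so left = 1.
The clause (~north) is unit, so north = 0.
The clause (hail) is unit, so hail = 1.
Now (~hail) is unsatisfied and unit — conflict.
Both values of warm lead to a conflict.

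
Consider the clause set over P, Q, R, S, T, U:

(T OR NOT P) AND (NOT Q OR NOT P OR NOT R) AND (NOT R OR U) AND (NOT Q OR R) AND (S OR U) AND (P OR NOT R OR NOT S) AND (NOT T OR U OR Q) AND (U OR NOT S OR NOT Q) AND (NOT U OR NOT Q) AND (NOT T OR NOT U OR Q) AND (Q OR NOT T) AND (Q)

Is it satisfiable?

No, unsatisfiable

Unit clause (Q) forces Q = true.
Unit clause (R) forces R = true.
Unit clause (NOT P) forces P = false.
Unit clause (U) forces U = true.
But (NOT U) is also a unit clause — contradiction.
No assignment satisfies every clause.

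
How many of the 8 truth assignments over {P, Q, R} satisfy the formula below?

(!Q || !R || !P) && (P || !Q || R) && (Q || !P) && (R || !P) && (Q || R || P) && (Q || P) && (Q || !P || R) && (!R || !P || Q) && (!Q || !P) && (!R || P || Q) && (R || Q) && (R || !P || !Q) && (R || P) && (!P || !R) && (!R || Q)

There are 2^3 = 8 truth assignments over (P, Q, R).
Check each against the 15 clauses (columns in the order P, Q, R):
  F F F  ✗ fails (Q || R || P)
  F F T  ✗ fails (Q || P)
  F T F  ✗ fails (P || !Q || R)
  F T T  ✓ satisfies all
  T F F  ✗ fails (Q || !P)
  T F T  ✗ fails (Q || !P)
  T T F  ✗ fails (R || !P)
  T T T  ✗ fails (!Q || !R || !P)
1 of the 8 rows is a model.

1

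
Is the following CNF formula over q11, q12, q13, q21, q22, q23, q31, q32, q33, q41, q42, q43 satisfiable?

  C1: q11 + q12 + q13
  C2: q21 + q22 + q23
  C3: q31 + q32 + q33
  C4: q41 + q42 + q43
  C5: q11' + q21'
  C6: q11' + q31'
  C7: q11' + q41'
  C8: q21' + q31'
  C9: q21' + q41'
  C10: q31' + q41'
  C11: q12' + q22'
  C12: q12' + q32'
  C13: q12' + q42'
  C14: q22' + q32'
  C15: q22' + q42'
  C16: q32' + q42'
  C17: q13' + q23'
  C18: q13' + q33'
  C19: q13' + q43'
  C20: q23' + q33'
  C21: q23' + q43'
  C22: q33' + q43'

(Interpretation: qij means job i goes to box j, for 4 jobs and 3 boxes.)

Case q11 = 0:
Case q12 = 1:
Unit clause (q22') forces q22 = 0.
Unit clause (q32') forces q32 = 0.
Unit clause (q42') forces q42 = 0.
Case q21 = 1:
Unit clause (q31') forces q31 = 0.
Unit clause (q33) forces q33 = 1.
Unit clause (q41') forces q41 = 0.
Unit clause (q43) forces q43 = 1.
Now (q43') is unsatisfied and unit — conflict.
Backtrack on q21: now try q21 = 0.
Unit clause (q23) forces q23 = 1.
Unit clause (q13') forces q13 = 0.
Unit clause (q33') forces q33 = 0.
Unit clause (q31) forces q31 = 1.
Unit clause (q41') forces q41 = 0.
Unit clause (q43) forces q43 = 1.
Now (q43') is unsatisfied and unit — conflict.
Both values of q21 lead to a conflict.
Backtrack on q12: now try q12 = 0.
Unit clause (q13) forces q13 = 1.
Unit clause (q23') forces q23 = 0.
Unit clause (q33') forces q33 = 0.
Unit clause (q43') forces q43 = 0.
Case q21 = 1:
Unit clause (q31') forces q31 = 0.
Unit clause (q32) forces q32 = 1.
Unit clause (q41') forces q41 = 0.
Unit clause (q42) forces q42 = 1.
Now (q42') is unsatisfied and unit — conflict.
Backtrack on q21: now try q21 = 0.
Unit clause (q22) forces q22 = 1.
Unit clause (q32') forces q32 = 0.
Unit clause (q31) forces q31 = 1.
Unit clause (q41') forces q41 = 0.
Unit clause (q42) forces q42 = 1.
Now (q42') is unsatisfied and unit — conflict.
Both values of q21 lead to a conflict.
Both values of q12 lead to a conflict.
Backtrack on q11: now try q11 = 1.
Unit clause (q21') forces q21 = 0.
Unit clause (q31') forces q31 = 0.
Unit clause (q41') forces q41 = 0.
Case q22 = 1:
Unit clause (q12') forces q12 = 0.
Unit clause (q32') forces q32 = 0.
Unit clause (q33) forces q33 = 1.
Unit clause (q42') forces q42 = 0.
Unit clause (q43) forces q43 = 1.
Now (q43') is unsatisfied and unit — conflict.
Backtrack on q22: now try q22 = 0.
Unit clause (q23) forces q23 = 1.
Unit clause (q13') forces q13 = 0.
Unit clause (q33') forces q33 = 0.
Unit clause (q32) forces q32 = 1.
Unit clause (q12') forces q12 = 0.
Unit clause (q42') forces q42 = 0.
Unit clause (q43) forces q43 = 1.
Now (q43') is unsatisfied and unit — conflict.
Both values of q22 lead to a conflict.
Both values of q11 lead to a conflict.
No assignment satisfies every clause.

No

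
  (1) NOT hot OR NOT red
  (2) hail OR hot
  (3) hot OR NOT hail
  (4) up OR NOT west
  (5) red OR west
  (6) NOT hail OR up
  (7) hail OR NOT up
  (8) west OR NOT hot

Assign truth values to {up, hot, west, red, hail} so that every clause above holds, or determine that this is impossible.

up=true; hot=true; west=true; red=false; hail=true

Branch on hot: set hot = true.
Unit clause (NOT red) forces red = false.
Unit clause (west) forces west = true.
Unit clause (up) forces up = true.
Unit clause (hail) forces hail = true.
This assignment satisfies each clause.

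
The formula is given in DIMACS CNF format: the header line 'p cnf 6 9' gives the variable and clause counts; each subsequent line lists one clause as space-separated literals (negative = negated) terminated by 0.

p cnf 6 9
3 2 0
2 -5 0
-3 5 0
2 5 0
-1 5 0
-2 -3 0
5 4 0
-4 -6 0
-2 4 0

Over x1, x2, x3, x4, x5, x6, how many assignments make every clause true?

3

There are 2^6 = 64 truth assignments over (x1, x2, x3, x4, x5, x6).
Split on x6. With x6 = True, the clauses containing x6 are satisfied and ¬x6 drops from the rest; 0 of the 2^5 = 32 assignments to the other variables satisfy what remains.
With x6 = False, by the same count on the reduced clause set, 3 assignments work.
Total: 0 + 3 = 3.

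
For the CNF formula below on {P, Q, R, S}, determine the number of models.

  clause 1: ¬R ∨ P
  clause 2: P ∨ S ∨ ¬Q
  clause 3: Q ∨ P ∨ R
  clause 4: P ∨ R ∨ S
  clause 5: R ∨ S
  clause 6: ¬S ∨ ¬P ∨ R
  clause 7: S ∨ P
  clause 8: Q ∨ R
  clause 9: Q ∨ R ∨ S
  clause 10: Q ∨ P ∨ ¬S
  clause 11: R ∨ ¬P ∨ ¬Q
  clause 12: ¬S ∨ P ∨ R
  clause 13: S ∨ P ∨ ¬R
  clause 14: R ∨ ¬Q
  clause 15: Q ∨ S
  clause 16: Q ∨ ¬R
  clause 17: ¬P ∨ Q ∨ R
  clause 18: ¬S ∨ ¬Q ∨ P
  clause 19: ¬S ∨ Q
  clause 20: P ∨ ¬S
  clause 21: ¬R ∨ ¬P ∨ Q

There are 2^4 = 16 truth assignments over (P, Q, R, S).
Check each against the 21 clauses (columns in the order P, Q, R, S):
  F F F F  ✗ fails (Q ∨ P ∨ R)
  F F F T  ✗ fails (Q ∨ P ∨ R)
  F F T F  ✗ fails (¬R ∨ P)
  F F T T  ✗ fails (¬R ∨ P)
  F T F F  ✗ fails (P ∨ S ∨ ¬Q)
  F T F T  ✗ fails (¬S ∨ P ∨ R)
  F T T F  ✗ fails (¬R ∨ P)
  F T T T  ✗ fails (¬R ∨ P)
  T F F F  ✗ fails (R ∨ S)
  T F F T  ✗ fails (¬S ∨ ¬P ∨ R)
  T F T F  ✗ fails (Q ∨ S)
  T F T T  ✗ fails (Q ∨ ¬R)
  T T F F  ✗ fails (R ∨ S)
  T T F T  ✗ fails (¬S ∨ ¬P ∨ R)
  T T T F  ✓ satisfies all
  T T T T  ✓ satisfies all
2 of the 16 rows are models.

2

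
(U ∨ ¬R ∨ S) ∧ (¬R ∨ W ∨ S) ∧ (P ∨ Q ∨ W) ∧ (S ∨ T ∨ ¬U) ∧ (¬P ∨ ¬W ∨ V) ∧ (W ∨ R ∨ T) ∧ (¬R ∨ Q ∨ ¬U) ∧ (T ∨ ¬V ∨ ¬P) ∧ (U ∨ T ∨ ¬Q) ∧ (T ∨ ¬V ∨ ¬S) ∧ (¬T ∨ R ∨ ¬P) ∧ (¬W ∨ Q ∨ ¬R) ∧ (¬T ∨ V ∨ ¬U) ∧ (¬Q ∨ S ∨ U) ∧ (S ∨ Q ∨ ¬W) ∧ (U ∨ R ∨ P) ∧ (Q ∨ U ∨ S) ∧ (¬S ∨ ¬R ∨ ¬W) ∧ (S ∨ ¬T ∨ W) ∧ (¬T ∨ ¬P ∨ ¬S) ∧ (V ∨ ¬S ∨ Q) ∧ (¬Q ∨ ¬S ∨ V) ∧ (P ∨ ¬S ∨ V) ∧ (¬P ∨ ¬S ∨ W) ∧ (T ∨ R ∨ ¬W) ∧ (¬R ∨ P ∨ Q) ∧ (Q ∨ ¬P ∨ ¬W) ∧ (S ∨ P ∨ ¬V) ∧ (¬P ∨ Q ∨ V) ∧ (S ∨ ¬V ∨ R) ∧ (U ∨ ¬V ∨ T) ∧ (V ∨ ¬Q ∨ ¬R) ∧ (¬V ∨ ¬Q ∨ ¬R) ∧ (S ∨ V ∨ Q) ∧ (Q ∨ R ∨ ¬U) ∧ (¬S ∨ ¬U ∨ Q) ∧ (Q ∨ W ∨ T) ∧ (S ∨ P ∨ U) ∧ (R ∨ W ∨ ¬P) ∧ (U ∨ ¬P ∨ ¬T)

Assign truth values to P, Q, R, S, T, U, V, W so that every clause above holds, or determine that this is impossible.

Branch on U: set U = True.
Branch on S: set S = True.
(Q) alone gives Q = True.
(V) alone gives V = True.
(T) alone gives T = True.
(¬P) alone gives P = False.
(¬R) alone gives R = False.
No clause remains; W is free.

P ↦ False; Q ↦ True; R ↦ False; S ↦ True; T ↦ True; U ↦ True; V ↦ True; W ↦ True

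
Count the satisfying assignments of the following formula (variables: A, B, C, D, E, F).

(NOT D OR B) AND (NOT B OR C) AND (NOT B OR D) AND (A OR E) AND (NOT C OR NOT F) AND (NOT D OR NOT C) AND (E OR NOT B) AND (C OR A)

There are 2^6 = 64 truth assignments over (A, B, C, D, E, F).
Split on F. With F = true, the clauses containing F are satisfied and NOT F drops from the rest; 2 of the 2^5 = 32 assignments to the other variables satisfy what remains.
With F = false, by the same count on the reduced clause set, 5 assignments work.
(One model: A=F, B=F, C=T, D=F, E=T, F=F.)
Total: 2 + 5 = 7.

7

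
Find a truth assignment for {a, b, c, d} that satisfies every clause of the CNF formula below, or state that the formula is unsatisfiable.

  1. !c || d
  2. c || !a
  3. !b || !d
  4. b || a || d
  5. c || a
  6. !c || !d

Branch on c: set c = false.
Unit clause (!a) forces a = false.
That conflicts with the unit clause (a).
So c must be the other value — set c = true.
Unit clause (d) forces d = true.
That conflicts with the unit clause (!d).
Either choice for c ends in contradiction.

UNSATISFIABLE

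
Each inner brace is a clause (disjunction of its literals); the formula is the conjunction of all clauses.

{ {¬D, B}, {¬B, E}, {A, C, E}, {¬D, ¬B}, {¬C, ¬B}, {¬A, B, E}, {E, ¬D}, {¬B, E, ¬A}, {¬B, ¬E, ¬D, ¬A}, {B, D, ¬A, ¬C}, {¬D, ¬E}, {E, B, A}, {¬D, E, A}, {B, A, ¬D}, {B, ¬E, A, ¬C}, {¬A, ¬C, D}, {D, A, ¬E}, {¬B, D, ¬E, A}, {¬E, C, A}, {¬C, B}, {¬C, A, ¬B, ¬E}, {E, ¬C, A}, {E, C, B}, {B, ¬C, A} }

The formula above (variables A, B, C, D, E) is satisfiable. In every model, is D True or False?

Suppose D = True.
Unit clause (B) forces B = True.
But (¬B) is also a unit clause — contradiction.
So every satisfying assignment has D = False.

False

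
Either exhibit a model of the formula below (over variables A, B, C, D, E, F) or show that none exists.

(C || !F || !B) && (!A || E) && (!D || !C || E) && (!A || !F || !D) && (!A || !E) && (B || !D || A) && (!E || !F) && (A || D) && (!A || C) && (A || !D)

UNSATISFIABLE

Case A = false:
(D) alone gives D = true.
That conflicts with the unit clause (!D).
So A must be the other value — set A = true.
(E) alone gives E = true.
That conflicts with the unit clause (!E).
Neither A = true nor A = false works.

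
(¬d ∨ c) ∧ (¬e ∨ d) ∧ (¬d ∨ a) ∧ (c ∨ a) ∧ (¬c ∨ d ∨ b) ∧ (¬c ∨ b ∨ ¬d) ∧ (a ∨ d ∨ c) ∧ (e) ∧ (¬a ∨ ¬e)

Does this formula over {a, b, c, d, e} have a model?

Unsatisfiable

(e) alone gives e = True.
(d) alone gives d = True.
(c) alone gives c = True.
(a) alone gives a = True.
Now (¬a) is unsatisfied and unit — conflict.
No assignment satisfies every clause.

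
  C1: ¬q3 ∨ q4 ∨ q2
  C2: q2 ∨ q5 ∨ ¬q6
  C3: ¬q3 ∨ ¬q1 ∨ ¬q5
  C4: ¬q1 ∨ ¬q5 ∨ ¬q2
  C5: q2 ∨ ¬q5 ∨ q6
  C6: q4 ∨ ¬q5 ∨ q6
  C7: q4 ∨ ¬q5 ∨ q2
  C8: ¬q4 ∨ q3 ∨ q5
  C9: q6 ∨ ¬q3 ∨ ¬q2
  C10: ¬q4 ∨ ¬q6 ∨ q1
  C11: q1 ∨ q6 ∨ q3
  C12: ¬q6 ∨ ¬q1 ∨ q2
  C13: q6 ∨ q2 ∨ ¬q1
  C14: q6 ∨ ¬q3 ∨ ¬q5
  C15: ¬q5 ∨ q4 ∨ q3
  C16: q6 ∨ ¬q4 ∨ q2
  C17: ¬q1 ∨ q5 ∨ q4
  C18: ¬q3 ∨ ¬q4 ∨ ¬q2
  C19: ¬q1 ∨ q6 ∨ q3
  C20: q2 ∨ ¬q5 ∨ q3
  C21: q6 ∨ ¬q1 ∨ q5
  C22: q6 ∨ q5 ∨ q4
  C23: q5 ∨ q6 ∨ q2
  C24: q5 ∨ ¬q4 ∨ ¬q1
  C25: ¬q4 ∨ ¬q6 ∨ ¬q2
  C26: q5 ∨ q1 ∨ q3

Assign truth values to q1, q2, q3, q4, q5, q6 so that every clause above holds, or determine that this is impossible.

q1=False; q2=True; q3=True; q4=False; q5=False; q6=True

Branch on q3: set q3 = True.
Branch on q4: set q4 = False.
From the singleton clause (q2), q2 = True.
From the singleton clause (q6), q6 = True.
Branch on q1: set q1 = False.
All clauses hold; q5 can take either value.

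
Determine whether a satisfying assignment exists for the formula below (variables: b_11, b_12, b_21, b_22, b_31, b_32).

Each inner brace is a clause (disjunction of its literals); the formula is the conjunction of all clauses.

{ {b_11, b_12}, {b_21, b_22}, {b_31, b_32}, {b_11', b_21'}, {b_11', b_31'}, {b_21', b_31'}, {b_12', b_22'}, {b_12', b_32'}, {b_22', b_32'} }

Unsatisfiable

Case b_11 = 1:
From the singleton clause (b_21'), b_21 = 0.
From the singleton clause (b_22), b_22 = 1.
From the singleton clause (b_31'), b_31 = 0.
From the singleton clause (b_32), b_32 = 1.
That conflicts with the unit clause (b_32').
That branch fails; take b_11 = 0 instead.
From the singleton clause (b_12), b_12 = 1.
From the singleton clause (b_22'), b_22 = 0.
From the singleton clause (b_21), b_21 = 1.
From the singleton clause (b_31'), b_31 = 0.
From the singleton clause (b_32), b_32 = 1.
That conflicts with the unit clause (b_32').
Neither b_11 = 1 nor b_11 = 0 works.
No assignment satisfies every clause.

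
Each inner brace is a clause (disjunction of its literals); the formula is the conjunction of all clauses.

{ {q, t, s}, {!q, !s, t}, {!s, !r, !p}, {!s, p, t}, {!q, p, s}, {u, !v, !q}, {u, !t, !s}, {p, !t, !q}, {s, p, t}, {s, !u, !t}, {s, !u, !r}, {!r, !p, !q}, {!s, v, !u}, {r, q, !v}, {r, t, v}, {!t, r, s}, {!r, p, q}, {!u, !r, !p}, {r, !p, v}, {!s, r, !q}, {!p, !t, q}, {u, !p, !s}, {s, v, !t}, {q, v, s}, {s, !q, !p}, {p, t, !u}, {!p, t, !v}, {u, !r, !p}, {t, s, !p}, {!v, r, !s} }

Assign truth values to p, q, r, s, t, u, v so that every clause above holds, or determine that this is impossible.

UNSATISFIABLE

Branch on q: set q = true.
Branch on s: set s = false.
The clause (p) is unit, so p = true.
That conflicts with the unit clause (!p).
So s must be the other value — set s = true.
The clause (t) is unit, so t = true.
The clause (u) is unit, so u = true.
The clause (p) is unit, so p = true.
The clause (!r) is unit, so r = false.
That conflicts with the unit clause (r).
Either choice for s ends in contradiction.
So q must be the other value — set q = false.
Branch on t: set t = true.
The clause (!p) is unit, so p = false.
The clause (!r) is unit, so r = false.
The clause (!v) is unit, so v = false.
The clause (s) is unit, so s = true.
The clause (u) is unit, so u = true.
That conflicts with the unit clause (!u).
So t must be the other value — set t = false.
The clause (s) is unit, so s = true.
The clause (p) is unit, so p = true.
The clause (!r) is unit, so r = false.
The clause (!v) is unit, so v = false.
That conflicts with the unit clause (v).
Either choice for t ends in contradiction.
Either choice for q ends in contradiction.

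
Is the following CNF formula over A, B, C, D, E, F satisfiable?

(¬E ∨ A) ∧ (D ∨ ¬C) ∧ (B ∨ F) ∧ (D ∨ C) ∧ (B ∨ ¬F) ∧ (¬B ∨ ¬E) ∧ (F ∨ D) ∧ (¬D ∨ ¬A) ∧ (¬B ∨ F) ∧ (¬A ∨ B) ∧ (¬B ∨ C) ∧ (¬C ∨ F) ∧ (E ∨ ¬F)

No, unsatisfiable

Try E = False.
Unit clause (¬F) forces F = False.
Unit clause (B) forces B = True.
But (¬B) is also a unit clause — contradiction.
So E must be the other value — set E = True.
Unit clause (A) forces A = True.
Unit clause (¬B) forces B = False.
But (B) is also a unit clause — contradiction.
Both values of E lead to a conflict.
No assignment satisfies every clause.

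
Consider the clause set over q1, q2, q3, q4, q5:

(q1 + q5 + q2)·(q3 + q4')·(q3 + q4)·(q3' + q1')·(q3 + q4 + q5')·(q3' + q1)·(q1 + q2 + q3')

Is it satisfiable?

Unsatisfiable

Branch on q3: set q3 = 1.
(q1') alone gives q1 = 0.
Now (q1) is unsatisfied and unit — conflict.
Backtrack on q3: now try q3 = 0.
(q4') alone gives q4 = 0.
Now (q4) is unsatisfied and unit — conflict.
Either choice for q3 ends in contradiction.
No assignment satisfies every clause.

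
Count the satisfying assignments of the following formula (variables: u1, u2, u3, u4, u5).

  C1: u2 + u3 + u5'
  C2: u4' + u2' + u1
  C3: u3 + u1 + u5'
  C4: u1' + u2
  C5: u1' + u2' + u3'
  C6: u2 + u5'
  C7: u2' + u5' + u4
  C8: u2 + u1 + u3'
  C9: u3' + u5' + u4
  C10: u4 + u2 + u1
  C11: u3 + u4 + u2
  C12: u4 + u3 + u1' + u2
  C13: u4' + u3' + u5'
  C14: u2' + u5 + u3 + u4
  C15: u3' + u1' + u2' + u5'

There are 2^5 = 32 truth assignments over (u1, u2, u3, u4, u5).
Split on u1. With u1 = 1, the clauses containing u1 are satisfied and u1' drops from the rest; 2 of the 2^4 = 16 assignments to the other variables satisfy what remains.
With u1 = 0, by the same count on the reduced clause set, 2 assignments work.
(One model: u1=F, u2=F, u3=F, u4=T, u5=F.)
Total: 2 + 2 = 4.

4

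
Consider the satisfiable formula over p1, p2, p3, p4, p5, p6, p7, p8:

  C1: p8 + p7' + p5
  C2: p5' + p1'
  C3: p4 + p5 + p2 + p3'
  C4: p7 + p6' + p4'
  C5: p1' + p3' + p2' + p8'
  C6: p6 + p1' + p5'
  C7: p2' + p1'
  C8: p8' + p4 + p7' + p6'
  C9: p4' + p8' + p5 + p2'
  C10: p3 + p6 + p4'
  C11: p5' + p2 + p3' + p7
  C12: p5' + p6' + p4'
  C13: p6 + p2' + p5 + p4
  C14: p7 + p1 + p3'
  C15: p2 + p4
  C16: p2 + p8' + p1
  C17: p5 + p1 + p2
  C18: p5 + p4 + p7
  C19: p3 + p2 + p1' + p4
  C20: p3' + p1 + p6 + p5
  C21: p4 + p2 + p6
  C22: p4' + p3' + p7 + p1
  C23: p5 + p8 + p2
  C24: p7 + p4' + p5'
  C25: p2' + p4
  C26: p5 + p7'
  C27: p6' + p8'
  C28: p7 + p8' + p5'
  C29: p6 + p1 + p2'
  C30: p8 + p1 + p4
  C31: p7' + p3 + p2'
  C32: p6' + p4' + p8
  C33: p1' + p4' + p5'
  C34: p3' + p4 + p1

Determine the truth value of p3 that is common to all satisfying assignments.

Suppose p3 = 0.
Branch on p5: set p5 = 0.
(p7') alone gives p7 = 0.
(p4) alone gives p4 = 1.
(p6') alone gives p6 = 0.
But (p6) is also a unit clause — contradiction.
Backtrack on p5: now try p5 = 1.
(p1') alone gives p1 = 0.
Branch on p6: set p6 = 1.
(p4') alone gives p4 = 0.
(p2) alone gives p2 = 1.
But (p2') is also a unit clause — contradiction.
Backtrack on p6: now try p6 = 0.
(p4') alone gives p4 = 0.
(p2) alone gives p2 = 1.
But (p2') is also a unit clause — contradiction.
Neither p6 = 1 nor p6 = 0 works.
Neither p5 = 1 nor p5 = 0 works.
So every satisfying assignment has p3 = True.

True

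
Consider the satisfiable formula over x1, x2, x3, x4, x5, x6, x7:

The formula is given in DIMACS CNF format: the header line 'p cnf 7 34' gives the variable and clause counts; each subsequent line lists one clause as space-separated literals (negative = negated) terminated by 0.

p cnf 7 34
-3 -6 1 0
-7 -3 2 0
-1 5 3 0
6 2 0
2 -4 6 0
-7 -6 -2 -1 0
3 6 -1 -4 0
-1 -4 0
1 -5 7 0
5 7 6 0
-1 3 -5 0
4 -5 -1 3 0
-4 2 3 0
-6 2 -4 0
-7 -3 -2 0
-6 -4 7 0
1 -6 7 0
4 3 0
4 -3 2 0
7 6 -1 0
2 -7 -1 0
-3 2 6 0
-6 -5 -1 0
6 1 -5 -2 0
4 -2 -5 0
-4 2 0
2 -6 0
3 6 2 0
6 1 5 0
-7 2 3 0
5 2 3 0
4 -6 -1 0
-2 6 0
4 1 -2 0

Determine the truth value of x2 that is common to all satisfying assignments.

Suppose x2 = False.
(x6) alone gives x6 = True.
That conflicts with the unit clause (¬x6).
So every satisfying assignment has x2 = True.

True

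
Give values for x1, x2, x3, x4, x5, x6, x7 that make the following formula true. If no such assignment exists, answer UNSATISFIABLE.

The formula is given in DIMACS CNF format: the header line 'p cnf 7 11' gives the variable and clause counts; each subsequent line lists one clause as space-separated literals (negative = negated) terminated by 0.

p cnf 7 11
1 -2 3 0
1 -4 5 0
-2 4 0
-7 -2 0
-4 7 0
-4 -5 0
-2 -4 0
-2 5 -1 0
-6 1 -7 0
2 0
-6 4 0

(x2) alone gives x2 = True.
(x4) alone gives x4 = True.
That conflicts with the unit clause (¬x4).

UNSATISFIABLE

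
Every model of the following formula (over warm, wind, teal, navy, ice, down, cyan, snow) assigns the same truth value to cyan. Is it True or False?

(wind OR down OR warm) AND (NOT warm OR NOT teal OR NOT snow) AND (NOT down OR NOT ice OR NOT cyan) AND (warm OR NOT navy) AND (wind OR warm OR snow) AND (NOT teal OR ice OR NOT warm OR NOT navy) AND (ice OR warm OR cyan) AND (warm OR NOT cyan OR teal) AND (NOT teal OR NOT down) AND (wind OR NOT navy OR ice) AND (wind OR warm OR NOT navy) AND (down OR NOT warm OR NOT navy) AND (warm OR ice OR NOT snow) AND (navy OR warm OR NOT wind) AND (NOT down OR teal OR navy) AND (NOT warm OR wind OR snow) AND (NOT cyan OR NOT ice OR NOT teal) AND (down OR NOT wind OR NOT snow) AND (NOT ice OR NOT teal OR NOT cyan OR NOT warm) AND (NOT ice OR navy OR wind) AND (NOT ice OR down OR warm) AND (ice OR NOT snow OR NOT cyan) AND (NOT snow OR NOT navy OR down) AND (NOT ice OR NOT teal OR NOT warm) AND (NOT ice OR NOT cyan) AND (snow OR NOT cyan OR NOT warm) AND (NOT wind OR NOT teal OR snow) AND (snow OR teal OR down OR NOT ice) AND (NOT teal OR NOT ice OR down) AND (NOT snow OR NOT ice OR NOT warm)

Suppose cyan = true.
The clause (NOT ice) is unit, so ice = false.
The clause (NOT snow) is unit, so snow = false.
The clause (NOT warm) is unit, so warm = false.
The clause (NOT navy) is unit, so navy = false.
The clause (wind) is unit, so wind = true.
But (NOT wind) is also a unit clause — contradiction.
So every satisfying assignment has cyan = False.

False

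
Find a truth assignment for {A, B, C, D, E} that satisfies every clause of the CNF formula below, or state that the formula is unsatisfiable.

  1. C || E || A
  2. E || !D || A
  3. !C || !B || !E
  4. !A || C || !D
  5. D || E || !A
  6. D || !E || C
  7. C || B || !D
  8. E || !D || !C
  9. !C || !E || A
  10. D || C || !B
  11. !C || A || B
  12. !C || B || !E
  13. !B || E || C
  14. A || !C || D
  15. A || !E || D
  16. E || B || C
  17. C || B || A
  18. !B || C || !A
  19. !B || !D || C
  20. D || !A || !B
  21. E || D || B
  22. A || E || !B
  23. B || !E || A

Suppose C = true.
Suppose B = false.
The clause (A) is unit, so A = true.
The clause (!E) is unit, so E = false.
The clause (D) is unit, so D = true.
That conflicts with the unit clause (!D).
Backtrack on B: now try B = true.
The clause (!E) is unit, so E = false.
The clause (!D) is unit, so D = false.
The clause (!A) is unit, so A = false.
That conflicts with the unit clause (A).
Both values of B lead to a conflict.
Backtrack on C: now try C = false.
Suppose E = true.
The clause (D) is unit, so D = true.
The clause (!A) is unit, so A = false.
The clause (B) is unit, so B = true.
That conflicts with the unit clause (!B).
Backtrack on E: now try E = false.
The clause (A) is unit, so A = true.
The clause (!D) is unit, so D = false.
That conflicts with the unit clause (D).
Both values of E lead to a conflict.
Both values of C lead to a conflict.

UNSATISFIABLE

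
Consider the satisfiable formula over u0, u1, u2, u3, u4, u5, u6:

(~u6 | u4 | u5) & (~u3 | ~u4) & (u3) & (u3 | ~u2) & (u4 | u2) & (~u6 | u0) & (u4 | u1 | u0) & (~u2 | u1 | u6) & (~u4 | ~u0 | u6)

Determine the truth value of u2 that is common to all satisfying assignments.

True

Suppose u2 = 0.
From the singleton clause (u3), u3 = 1.
From the singleton clause (~u4), u4 = 0.
Now (u4) is unsatisfied and unit — conflict.
So every satisfying assignment has u2 = True.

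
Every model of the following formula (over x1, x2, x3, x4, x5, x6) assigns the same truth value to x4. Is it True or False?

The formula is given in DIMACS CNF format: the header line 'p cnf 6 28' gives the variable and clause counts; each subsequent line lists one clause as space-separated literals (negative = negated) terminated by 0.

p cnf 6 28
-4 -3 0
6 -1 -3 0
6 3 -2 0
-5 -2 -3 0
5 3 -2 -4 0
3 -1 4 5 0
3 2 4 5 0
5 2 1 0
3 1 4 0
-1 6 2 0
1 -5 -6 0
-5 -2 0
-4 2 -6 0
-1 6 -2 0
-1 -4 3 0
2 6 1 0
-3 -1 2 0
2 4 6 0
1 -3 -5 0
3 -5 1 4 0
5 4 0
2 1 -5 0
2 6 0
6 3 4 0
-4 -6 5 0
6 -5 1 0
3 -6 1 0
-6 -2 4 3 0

False

Suppose x4 = True.
(¬x3) alone gives x3 = False.
(¬x1) alone gives x1 = False.
(¬x6) alone gives x6 = False.
(¬x2) alone gives x2 = False.
Now (x2) is unsatisfied and unit — conflict.
So every satisfying assignment has x4 = False.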